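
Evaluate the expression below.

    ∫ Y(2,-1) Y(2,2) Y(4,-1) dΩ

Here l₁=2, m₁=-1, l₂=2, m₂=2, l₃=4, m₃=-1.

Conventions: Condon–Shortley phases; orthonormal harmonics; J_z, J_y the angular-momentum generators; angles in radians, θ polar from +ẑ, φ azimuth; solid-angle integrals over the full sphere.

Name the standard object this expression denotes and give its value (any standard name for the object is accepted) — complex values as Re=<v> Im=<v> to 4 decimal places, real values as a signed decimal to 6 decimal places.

This is a Gaunt coefficient — the integral of a triple product of spherical harmonics over the sphere.
Checks pass: Σm=0; 8 even; l₃=4∈[0,4].
(2·2+1)(2·2+1)(2·4+1) = 225
Δ: 0! 4! 4! / 9! → 1/630
sum: t=0:+1/16 = 1/16
3j²(2 2 4; 0 0 0) = Δ·Π!·Σ² = 2/35  (sign +1)
sum: t=0:+1/144 = 1/144
3j²(2 2 4; -1 2 -1) = Δ·Π!·Σ² = 1/126  (sign -1)
combine: 4πI² = 225·2/35·1/126 = 5/49
take √, sign -1: I = -0.09011188

Gaunt coefficient, -0.090112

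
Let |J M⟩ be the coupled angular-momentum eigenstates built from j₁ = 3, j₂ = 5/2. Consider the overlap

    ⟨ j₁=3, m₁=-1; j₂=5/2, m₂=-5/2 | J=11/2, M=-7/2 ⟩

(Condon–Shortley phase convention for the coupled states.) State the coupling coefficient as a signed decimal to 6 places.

triangle: 0!*6!*5!/12! = 86400/479001600
(j±m)!: 2!*4!*0!*5!*2!*9! = 4180377600
prefactor² = (2J+1)*Δ*N² = 99532800/11
  k=0: +1/(0!*0!*4!*0!*2!*5!) = 1/5760
Σ = 1/5760  ⇒  CG² = 99532800/11*(1/5760)² = 3/11
CG = +√(3/11) = +0.522233

+√(3/11) = +0.522233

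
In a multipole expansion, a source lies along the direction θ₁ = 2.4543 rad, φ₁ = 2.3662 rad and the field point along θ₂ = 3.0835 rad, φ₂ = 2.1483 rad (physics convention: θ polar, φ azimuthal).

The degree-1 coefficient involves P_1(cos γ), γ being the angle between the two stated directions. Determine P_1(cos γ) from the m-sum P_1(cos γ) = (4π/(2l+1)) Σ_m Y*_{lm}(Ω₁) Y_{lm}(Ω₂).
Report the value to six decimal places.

Term-by-term m-sum for l=1 (normalisation 4π/3 = 4.188790):
  [-1]  conj(Y_{1,-1})(Ω₁) = -0.156539+0.153438i ; Y_{1,-1}(Ω₂) = -0.010951-0.016806i ; Δ = +0.004293+0.000951i
  [+0]  conj(Y_{1,0})(Ω₁) = -0.377673-0.000000i ; Y_{1,0}(Ω₂) = -0.487778+0.000000i ; Δ = +0.184221+0.000000i
  [+1]  conj(Y_{1,1})(Ω₁) = +0.156539+0.153438i ; Y_{1,1}(Ω₂) = +0.010951-0.016806i ; Δ = +0.004293-0.000951i
Σ over m = +0.192807+0.000000i; ×(4π/3) → +0.807628+0.000000i. Real part: 0.807628

0.807628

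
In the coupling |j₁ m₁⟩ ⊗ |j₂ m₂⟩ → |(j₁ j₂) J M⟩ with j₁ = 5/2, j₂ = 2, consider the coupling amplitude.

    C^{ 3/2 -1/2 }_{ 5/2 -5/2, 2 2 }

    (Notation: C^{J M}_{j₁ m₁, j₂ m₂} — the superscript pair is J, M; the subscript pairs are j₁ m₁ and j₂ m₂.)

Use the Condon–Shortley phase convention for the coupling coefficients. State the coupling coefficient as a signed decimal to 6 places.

triangle: 3!×2!×1!/7! = 12/5040
(j±m)!: 0!×5!×4!×0!×1!×2! = 5760
prefactor² = (2J+1)×Δ×N² = 384/7
  k=3: −1/(3!×0!×2!×1!×0!×0!) = -1/12
Σ = -1/12  ⇒  CG² = 384/7×(-1/12)² = 8/21
CG = −√(8/21) = -0.617213

−√(8/21) ≈ -0.617213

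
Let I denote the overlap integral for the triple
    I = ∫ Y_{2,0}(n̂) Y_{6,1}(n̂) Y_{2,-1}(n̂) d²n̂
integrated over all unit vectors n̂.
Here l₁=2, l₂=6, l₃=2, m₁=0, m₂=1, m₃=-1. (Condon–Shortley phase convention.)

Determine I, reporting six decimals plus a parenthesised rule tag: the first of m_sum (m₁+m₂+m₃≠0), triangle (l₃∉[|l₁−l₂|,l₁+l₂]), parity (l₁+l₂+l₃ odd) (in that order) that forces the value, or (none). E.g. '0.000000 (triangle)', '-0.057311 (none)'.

triangle: need 4≤l₃≤8, have 2; I=0

0.000000 (triangle)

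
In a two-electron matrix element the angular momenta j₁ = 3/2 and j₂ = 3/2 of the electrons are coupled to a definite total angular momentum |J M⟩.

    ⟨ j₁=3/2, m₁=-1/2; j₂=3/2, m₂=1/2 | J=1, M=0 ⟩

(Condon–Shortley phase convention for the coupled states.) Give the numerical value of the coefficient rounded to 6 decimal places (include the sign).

j₁+j₂−J=2  J+j₁−j₂=1  J−j₁+j₂=1  j₁+j₂+J+1=5
(j₁±m₁, j₂±m₂, J±M) = (1,2,2,1,1,1)
P² = 1/5
sum k=1..2:
  [1] −1/1 = -1
  [2] +1/2 = 1/2
S = -1/2
C² = P²·S² = 1/20 ; C = -0.223607

-0.223607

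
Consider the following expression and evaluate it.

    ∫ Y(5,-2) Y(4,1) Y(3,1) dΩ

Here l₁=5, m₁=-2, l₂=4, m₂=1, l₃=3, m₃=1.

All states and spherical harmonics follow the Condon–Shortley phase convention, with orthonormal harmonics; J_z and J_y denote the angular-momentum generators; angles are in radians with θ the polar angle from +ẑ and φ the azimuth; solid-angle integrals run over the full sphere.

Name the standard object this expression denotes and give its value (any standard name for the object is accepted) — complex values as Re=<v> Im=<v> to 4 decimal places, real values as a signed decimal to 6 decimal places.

This is a Gaunt coefficient — the integral of a triple product of spherical harmonics over the sphere.
m-sum 0 ✓  L=12 even ✓  1≤3≤9 ✓
Π(2lᵢ+1) = 11×9×7 = 693
triangle coeff Δ(5,4,3) = 1/180180
Σ_t [2,4]: t=2:+1/576 t=3:−1/144 t=4:+1/576 = -1/288
(3j)²=20/1001 [(5 4 3; 0 0 0)], sign=+1
Σ_t [3,5]: t=3:−1/1728 t=4:+1/288 t=5:−1/960 = 1/540
(3j)²=128/6435 [(5 4 3; -2 1 1)], sign=+1
⇒ 4πI² = 512/1859
I = (+1)√(512/1859/(4π)) = 0.14804384

Gaunt coefficient, +0.148044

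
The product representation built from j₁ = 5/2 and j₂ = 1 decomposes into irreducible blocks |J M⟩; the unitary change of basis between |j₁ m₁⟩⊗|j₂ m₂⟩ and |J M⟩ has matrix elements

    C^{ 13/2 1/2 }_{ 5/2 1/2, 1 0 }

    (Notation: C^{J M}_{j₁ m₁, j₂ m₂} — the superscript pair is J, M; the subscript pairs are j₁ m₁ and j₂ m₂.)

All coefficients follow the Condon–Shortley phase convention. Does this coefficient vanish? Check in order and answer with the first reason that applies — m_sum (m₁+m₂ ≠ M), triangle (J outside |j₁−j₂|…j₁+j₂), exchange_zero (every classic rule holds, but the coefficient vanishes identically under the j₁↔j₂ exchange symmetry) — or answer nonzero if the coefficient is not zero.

triangle

m-sum: m₁+m₂ = 1/2+0 = 1/2, M = 1/2  ✓
triangle: need |j₁−j₂| ≤ J ≤ j₁+j₂, i.e. J ∈ [3/2, 7/2]; J = 13/2 is outside ✗ ⇒ coefficient is 0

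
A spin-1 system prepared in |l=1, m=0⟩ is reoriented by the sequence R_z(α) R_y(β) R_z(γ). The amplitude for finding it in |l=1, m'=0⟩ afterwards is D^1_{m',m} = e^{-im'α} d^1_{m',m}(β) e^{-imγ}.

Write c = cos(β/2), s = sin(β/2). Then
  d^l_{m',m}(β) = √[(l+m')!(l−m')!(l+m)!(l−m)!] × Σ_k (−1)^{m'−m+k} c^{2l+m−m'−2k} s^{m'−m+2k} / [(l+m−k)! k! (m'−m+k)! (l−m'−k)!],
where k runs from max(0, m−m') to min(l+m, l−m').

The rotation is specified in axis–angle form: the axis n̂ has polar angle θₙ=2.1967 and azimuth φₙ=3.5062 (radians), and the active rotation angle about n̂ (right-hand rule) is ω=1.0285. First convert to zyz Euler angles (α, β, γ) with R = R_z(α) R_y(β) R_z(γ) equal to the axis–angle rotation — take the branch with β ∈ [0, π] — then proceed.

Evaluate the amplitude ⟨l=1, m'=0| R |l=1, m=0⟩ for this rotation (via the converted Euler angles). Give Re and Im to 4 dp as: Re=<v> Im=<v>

Axis–angle → zyz. n̂ = (sinθₙcosφₙ, sinθₙsinφₙ, cosθₙ) = (-0.757159, -0.288987, -0.585830), ω = 1.0285.
R = I cosω + sinω [n̂]ₓ + (1−cosω) n̂n̂ᵀ gives
  R = [+0.793517, +0.607659, -0.032885; -0.395898, +0.556516, +0.730449; +0.462164, -0.566604, +0.682176]
β = atan2(√(R₁₃²+R₂₃²), R₃₃) = 0.820062; α = atan2(R₂₃, R₁₃) mod 2π = 1.615786; γ = atan2(R₃₂, −R₃₁) mod 2π = 4.028164
Split into d^1_{0,0}(β=0.8201) × two z-phases.
Half-angle: c=0.917108, s=0.398638. N=√(1·1·1·1)=1.000000
Admissible k: 0..1 (factorial args all ≥0)
  k=0: (−1)^0·1.0000/(1)·0.9171^2·0.3986^0 = +0.841088
  k=1: (−1)^1·1.0000/(1)·0.9171^0·0.3986^2 = -0.158912
d^1_{0,0}(0.8201) = +0.841088 -0.158912 = +0.682176
Phases: e^{-i·(0)·1.6158}=+1.000000+0.000000i, e^{-i·(0)·4.0282}=+1.000000+0.000000i ⇒ D=+0.682176+0.000000i

Re=0.6822 Im=0.0000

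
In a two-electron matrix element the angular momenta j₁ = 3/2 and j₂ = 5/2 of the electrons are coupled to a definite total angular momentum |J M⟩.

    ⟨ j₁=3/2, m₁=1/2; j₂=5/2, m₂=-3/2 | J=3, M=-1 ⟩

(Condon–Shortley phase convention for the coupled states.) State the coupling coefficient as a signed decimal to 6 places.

j₁+j₂−J=1  J+j₁−j₂=2  J−j₁+j₂=4  j₁+j₂+J+1=8
(j₁±m₁, j₂±m₂, J±M) = (2,1,1,4,2,4)
P² = 96/5
sum k=0..1:
  [0] +1/6 = 1/6
  [1] −1/48 = -1/48
S = 7/48
C² = P²·S² = 49/120 ; C = +0.639010

+√(49/120) ≈ +0.639010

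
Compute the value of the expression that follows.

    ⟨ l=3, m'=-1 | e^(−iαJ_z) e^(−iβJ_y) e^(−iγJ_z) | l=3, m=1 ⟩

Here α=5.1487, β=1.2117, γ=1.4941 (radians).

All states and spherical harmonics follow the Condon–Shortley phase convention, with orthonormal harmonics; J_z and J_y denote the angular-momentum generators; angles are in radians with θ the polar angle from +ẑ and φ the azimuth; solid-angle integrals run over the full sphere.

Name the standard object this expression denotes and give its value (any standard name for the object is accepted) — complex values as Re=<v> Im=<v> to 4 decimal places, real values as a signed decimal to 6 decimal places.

Wigner D-matrix element, Re=-0.3085 Im=-0.1738

This is a Wigner D-matrix element — the rotation-matrix element ⟨l m'| R(α,β,γ) |l m⟩ in the angular-momentum basis.
Split into d^3_{-1,1}(β=1.2117) × two z-phases.
With c≡cos(β/2)=0.822018 and s≡sin(β/2)=0.569461, N=[2·24·24·2]^{1/2}=48.000000
k∈{2,3,4} keeps every argument non-negative
  k=2: (−1)^0·48.0000/(8)·0.8220^4·0.5695^2 = +0.888393
  k=3: (−1)^1·48.0000/(6)·0.8220^2·0.5695^4 = -0.568472
  k=4: (−1)^2·48.0000/(48)·0.8220^0·0.5695^6 = +0.034102
d^3_{-1,1}(1.2117) = +0.888393 -0.568472 +0.034102 = +0.354024
Phases: e^{-i·(-1)·5.1487}=+0.422599-0.906317i, e^{-i·(1)·1.4941}=+0.076621-0.997060i ⇒ D=-0.308451-0.173755i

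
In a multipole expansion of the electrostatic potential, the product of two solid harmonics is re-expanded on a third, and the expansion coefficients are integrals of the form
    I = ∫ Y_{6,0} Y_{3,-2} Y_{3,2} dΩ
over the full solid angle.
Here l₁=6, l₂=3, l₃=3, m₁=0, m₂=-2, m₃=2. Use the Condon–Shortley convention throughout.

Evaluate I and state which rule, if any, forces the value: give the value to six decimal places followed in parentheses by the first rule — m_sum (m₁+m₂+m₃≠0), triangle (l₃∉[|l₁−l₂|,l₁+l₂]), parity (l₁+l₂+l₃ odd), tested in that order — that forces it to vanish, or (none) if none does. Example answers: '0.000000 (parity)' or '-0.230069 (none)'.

0.071126 (none)

Rules hold: Σm=0, L=12 even, 3≤3≤9.
N = 13·7·7 = 637
Δ = 6!·6!·0!/13! = 1/12012
Racah Σ t=3..3: t=3:−1/1296 = -1/1296
⇒ 3j(6 3 3; 0 0 0)² = 100/3003, sgn +1
Racah Σ t=1..1: t=1:−1/14400 = -1/14400
⇒ 3j(6 3 3; 0 -2 2)² = 3/1001, sgn +1
4πI² = N·(3j₀)²·(3jₘ)² = 100/1573
I = +1·√(0.0635728/4π) = 0.07112638
No selection rule forces the value: the integral is nonzero (none).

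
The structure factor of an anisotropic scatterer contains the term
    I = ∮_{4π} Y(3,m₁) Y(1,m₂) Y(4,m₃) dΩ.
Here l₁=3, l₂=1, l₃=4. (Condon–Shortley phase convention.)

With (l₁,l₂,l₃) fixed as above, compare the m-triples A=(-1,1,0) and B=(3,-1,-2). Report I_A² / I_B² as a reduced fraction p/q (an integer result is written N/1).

l's match ⇒ only the (l;m) 3-j factors differ between A and B.
A: triangle coeff Δ(3,1,4) = 1/252; Σ_t [0,0]: t=0:+1/96 = 1/96; (3j)²=1/42 [(3 1 4; -1 1 0)], sign=+1
B: triangle coeff Δ(3,1,4) = 1/252; Σ_t [0,0]: t=0:+1/1440 = 1/1440; (3j)²=1/252 [(3 1 4; 3 -1 -2)], sign=+1
I_A²/I_B² = (1/42)/(1/252) = 6/1

6/1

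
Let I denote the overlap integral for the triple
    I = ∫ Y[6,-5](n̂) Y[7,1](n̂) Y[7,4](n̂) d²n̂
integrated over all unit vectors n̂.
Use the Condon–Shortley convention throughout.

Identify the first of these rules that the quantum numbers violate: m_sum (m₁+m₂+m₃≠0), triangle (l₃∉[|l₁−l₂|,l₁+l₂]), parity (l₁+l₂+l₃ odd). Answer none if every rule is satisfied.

none

azimuthal sum: -5 + 1 + 4 = 0  ✓
1 ≤ 7 ≤ 13 (triangle on l)  ✓
L = 6 + 7 + 7 = 20 (even)  ✓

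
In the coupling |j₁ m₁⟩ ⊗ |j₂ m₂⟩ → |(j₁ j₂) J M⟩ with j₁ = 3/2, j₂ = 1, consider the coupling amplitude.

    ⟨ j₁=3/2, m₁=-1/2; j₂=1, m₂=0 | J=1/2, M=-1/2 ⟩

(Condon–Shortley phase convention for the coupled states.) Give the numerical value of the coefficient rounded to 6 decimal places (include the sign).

j₁+j₂−J=2  J+j₁−j₂=1  J−j₁+j₂=0  j₁+j₂+J+1=4
(j₁±m₁, j₂±m₂, J±M) = (1,2,1,1,0,1)
P² = 1/3
sum k=1..1:
  [1] −1/1 = -1
S = -1
C² = P²·S² = 1/3 ; C = -0.577350

-0.577350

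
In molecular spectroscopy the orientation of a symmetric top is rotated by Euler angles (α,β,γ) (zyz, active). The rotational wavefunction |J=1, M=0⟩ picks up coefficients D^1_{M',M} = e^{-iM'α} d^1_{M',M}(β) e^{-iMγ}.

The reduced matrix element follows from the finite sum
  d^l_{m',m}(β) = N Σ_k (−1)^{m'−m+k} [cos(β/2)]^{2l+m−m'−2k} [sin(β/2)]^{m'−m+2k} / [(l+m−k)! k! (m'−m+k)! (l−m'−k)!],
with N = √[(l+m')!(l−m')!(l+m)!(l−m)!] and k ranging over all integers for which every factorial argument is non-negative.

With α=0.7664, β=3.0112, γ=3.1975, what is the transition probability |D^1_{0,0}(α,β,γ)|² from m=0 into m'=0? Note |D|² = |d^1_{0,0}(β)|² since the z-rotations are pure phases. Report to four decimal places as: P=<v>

Split into d^1_{0,0}(β=3.0112) × two z-phases.
With c≡cos(β/2)=0.065150 and s≡sin(β/2)=0.997875, N=[1·1·1·1]^{1/2}=1.000000
The bounds max(0,m−m')=0 and min(l+m,l−m')=1 give 2 terms
  k=0: (−1)^0·1.0000/(1)·0.0652^2·0.9979^0 = +0.004245
  k=1: (−1)^1·1.0000/(1)·0.0652^0·0.9979^2 = -0.995755
d^1_{0,0}(3.0112) = +0.004245 -0.995755 = -0.991511
|D^1_{0,0}|² = |d^1_{0,0}(β)|² = (-0.991511)² = 0.983094 (the z-rotation phases have unit modulus)

P=0.9831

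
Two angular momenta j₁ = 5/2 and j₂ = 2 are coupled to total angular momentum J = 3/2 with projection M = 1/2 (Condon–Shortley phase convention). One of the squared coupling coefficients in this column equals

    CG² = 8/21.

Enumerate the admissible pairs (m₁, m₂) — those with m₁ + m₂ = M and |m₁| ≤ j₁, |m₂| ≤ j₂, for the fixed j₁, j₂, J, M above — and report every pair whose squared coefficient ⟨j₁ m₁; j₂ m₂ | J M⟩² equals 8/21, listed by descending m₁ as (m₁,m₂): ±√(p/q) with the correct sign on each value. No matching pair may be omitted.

Admissible pairs with m₁+m₂ = M = 1/2: (-3/2,2), (-1/2,1), (1/2,0), (3/2,-1), (5/2,-2)
  (m₁,m₂)=(5/2,-2): CG² = 8/21, CG = +√(8/21)   ← matches the target
  (m₁,m₂)=(3/2,-1): CG² = 2/105, CG = −√(2/105)
  (m₁,m₂)=(1/2,0): CG² = 2/35, CG = −√(2/35)
  (m₁,m₂)=(-1/2,1): CG² = 5/21, CG = +√(5/21)
  (m₁,m₂)=(-3/2,2): CG² = 32/105, CG = −√(32/105)
Pairs with CG² = 8/21: (5/2,-2): +√(8/21)

(5/2,-2): +√(8/21)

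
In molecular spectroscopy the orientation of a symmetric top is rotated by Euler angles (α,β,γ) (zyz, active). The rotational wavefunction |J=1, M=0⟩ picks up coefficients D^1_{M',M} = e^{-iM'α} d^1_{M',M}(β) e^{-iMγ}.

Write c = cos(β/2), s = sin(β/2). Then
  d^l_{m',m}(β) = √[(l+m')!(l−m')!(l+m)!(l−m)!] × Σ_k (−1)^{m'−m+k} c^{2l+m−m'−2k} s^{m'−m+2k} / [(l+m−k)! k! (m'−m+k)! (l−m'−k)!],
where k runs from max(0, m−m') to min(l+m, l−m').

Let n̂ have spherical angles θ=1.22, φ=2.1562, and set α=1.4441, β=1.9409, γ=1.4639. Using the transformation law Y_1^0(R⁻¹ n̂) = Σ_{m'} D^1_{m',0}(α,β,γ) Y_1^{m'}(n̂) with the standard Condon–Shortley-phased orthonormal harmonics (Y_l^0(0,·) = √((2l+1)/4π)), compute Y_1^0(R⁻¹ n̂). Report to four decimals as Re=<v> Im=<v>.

Re=0.2631 Im=0.0000

Need the full column D^1_{m',0} for m'=−1..1 at α=1.4441, β=1.9409, γ=1.4639.
cos(β/2)=0.564928, sin(β/2)=0.825140
d^1_{-1,0}: single k=1 term ⇒ +0.659228;  D = +0.083299+0.653945i
d^1_{0,0}: k∈[0..1] ⇒ +0.319144 -0.680856 = -0.361712;  D = -0.361712+0.000000i
d^1_{1,0}: single k=0 term ⇒ -0.659228;  D = -0.083299+0.653945i
Y_1^{m'}(θ=1.22,φ=2.1562) and Σ D·Y over m':
  (+0.0833+0.6539i)·(-0.1793-0.2704i)  (-0.3617+0.0000i)·(+0.1679+0.0000i)  (-0.0833+0.6539i)·(+0.1793-0.2704i)
Y_1^0(R⁻¹ n̂) = +0.263090+0.000000i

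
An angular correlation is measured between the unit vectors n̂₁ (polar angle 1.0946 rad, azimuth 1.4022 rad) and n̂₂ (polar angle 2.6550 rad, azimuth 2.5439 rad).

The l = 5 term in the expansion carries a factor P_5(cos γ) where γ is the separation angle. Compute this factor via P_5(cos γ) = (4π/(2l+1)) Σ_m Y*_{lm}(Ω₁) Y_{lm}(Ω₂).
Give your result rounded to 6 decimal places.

Summing Y*_{l m}(θ₁,φ₁)·Y_{l m}(θ₂,φ₂) over m ∈ [−5, 5]; prefactor 4π/(2·5+1) = 1.142397:
  term(m=-5) = (0.002242, 0.001452)   from Y*(Ω₁)=(0.192147, 0.171201), Y(Ω₂)=(0.010256, -0.001583)
  term(m=-4) = (0.003778, -0.025763)   from Y*(Ω₁)=(0.327868, -0.262103), Y(Ω₂)=(0.045354, -0.042321)
  term(m=-3) = (-0.044336, 0.012917)   from Y*(Ω₁)=(-0.104858, -0.189327), Y(Ω₂)=(0.047039, -0.208123)
  term(m=-2) = (-0.065284, -0.075554)   from Y*(Ω₁)=(0.214030, -0.075035), Y(Ω₂)=(-0.161424, -0.409600)
  term(m=-1) = (-0.051854, 0.113334)   from Y*(Ω₁)=(-0.048460, -0.284706), Y(Ω₂)=(-0.356740, -0.242852)
  term(m=+0) = (0.020995, 0.000000)   from Y*(Ω₁)=(0.164719, -0.000000), Y(Ω₂)=(0.127457, 0.000000)
  term(m=+1) = (-0.051854, -0.113334)   from Y*(Ω₁)=(0.048460, -0.284706), Y(Ω₂)=(0.356740, -0.242852)
  term(m=+2) = (-0.065284, 0.075554)   from Y*(Ω₁)=(0.214030, 0.075035), Y(Ω₂)=(-0.161424, 0.409600)
  term(m=+3) = (-0.044336, -0.012917)   from Y*(Ω₁)=(0.104858, -0.189327), Y(Ω₂)=(-0.047039, -0.208123)
  term(m=+4) = (0.003778, 0.025763)   from Y*(Ω₁)=(0.327868, 0.262103), Y(Ω₂)=(0.045354, 0.042321)
  term(m=+5) = (0.002242, -0.001452)   from Y*(Ω₁)=(-0.192147, 0.171201), Y(Ω₂)=(-0.010256, -0.001583)
Accumulated sum (-0.289913, 0.000000); after 4π/(2l+1) scaling, (-0.331196, 0.000000) ⇒ P_5 = -0.331196

-0.331196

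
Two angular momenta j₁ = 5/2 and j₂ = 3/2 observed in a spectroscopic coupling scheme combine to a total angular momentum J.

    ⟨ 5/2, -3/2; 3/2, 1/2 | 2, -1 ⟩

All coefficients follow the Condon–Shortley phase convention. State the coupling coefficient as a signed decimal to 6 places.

√[5·2!3!1!/7! · 1!4!2!1!1!3!] = √(24/7)
  +(−1)^1/∏(1,1,3,1,0,0)! = -1/6  (running -1/6)
  +(−1)^2/∏(2,0,2,0,1,1)! = 1/4  (running 1/12)
⟨..|..⟩ = √(24/7)·(1/12) = +0.154303

+√(1/42) ≈ +0.154303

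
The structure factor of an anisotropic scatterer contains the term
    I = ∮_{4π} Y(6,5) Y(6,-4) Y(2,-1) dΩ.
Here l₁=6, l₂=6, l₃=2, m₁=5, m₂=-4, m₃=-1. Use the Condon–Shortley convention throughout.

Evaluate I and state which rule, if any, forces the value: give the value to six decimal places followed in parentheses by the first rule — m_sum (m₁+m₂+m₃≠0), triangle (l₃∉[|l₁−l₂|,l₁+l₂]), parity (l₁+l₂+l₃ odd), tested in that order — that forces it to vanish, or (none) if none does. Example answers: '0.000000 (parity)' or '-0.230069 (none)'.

Checks pass: Σm=0; 14 even; l₃=2∈[0,12].
(2·6+1)(2·6+1)(2·2+1) = 845
Δ: 10! 2! 2! / 15! → 1/90090
sum: t=4:+1/69120 t=5:−1/14400 t=6:+1/69120 = -7/172800
3j²(6 6 2; 0 0 0) = Δ·Π!·Σ² = 14/715  (sign -1)
sum: t=0:+1/7257600 t=1:−1/725760 = -1/806400
3j²(6 6 2; 5 -4 -1) = Δ·Π!·Σ² = 27/910  (sign +1)
combine: 4πI² = 845·14/715·27/910 = 27/55
take √, sign -1: I = -0.19764945
No selection rule forces the value: the integral is nonzero (none).

-0.197649 (none)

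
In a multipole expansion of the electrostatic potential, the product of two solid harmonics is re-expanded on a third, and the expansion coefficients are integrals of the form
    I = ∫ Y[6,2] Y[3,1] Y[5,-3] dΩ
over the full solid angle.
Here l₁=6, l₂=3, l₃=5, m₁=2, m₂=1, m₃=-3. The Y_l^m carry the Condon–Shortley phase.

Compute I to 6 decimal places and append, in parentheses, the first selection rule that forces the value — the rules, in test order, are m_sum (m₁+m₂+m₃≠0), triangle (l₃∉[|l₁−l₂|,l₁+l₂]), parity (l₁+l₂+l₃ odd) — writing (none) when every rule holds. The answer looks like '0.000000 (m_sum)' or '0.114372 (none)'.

Rules hold: Σm=0, L=14 even, 3≤5≤9.
N = 13·7·11 = 1001
Δ = 4!·8!·2!/15! = 1/675675
Racah Σ t=1..3: t=1:−1/8640 t=2:+1/2304 t=3:−1/8640 = 7/34560
⇒ 3j(6 3 5; 0 0 0)² = 7/429, sgn -1
Racah Σ t=2..4: t=2:+1/11520 t=3:−1/30240 t=4:+1/1935360 = 1/18432
⇒ 3j(6 3 5; 2 1 -3)² = 7/429, sgn +1
4πI² = N·(3j₀)²·(3jₘ)² = 343/1287
I = -1·√(0.266511/4π) = -0.14563067
No selection rule forces the value: the integral is nonzero (none).

-0.145631 (none)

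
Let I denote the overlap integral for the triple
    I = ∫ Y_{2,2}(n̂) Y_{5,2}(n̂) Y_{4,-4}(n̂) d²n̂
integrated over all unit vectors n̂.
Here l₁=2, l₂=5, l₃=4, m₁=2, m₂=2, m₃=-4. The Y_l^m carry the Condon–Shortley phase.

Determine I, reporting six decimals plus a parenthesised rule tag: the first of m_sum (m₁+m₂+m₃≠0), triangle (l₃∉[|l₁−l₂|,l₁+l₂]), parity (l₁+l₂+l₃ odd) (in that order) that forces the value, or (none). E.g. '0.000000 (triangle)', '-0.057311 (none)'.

l₁+l₂+l₃=11 is odd: 3j(l;000)=0 ⇒ I=0

0.000000 (parity)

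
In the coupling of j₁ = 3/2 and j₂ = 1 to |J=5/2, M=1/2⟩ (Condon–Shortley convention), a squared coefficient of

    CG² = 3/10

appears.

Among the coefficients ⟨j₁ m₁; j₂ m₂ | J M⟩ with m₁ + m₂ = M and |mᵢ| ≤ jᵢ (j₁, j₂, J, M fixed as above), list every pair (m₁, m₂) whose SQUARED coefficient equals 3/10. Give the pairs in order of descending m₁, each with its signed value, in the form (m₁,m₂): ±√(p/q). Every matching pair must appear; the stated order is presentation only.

Admissible pairs with m₁+m₂ = M = 1/2: (-1/2,1), (1/2,0), (3/2,-1)
  (m₁,m₂)=(3/2,-1): CG² = 1/10, CG = +√(1/10)
  (m₁,m₂)=(1/2,0): CG² = 3/5, CG = +√(3/5)
  (m₁,m₂)=(-1/2,1): CG² = 3/10, CG = +√(3/10)   ← matches the target
Pairs with CG² = 3/10: (-1/2,1): +√(3/10)

(-1/2,1): +√(3/10)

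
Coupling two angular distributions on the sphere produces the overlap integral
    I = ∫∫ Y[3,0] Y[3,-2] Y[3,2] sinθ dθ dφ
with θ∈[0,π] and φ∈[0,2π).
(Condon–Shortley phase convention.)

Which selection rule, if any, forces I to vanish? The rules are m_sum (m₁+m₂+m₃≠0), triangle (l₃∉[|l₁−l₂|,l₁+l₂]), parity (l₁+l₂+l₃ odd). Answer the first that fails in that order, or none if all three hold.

Σmᵢ = 0  ✓
l₃∈[|l₁−l₂|,l₁+l₂]=[0,6], have l₃=3  ✓
Σlᵢ = 9 ⇒ odd  ✗

parity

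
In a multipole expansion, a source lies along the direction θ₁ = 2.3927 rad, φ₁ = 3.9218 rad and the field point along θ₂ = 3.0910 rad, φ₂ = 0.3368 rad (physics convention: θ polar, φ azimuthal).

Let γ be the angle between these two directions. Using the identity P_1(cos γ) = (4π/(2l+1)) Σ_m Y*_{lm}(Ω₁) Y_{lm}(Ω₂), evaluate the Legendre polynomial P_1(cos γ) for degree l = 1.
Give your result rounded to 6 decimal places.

0.700405

Addition theorem: P_1(cos γ) = (4π/3) Σ_m Y*_{lm}(Ω₁) Y_{lm}(Ω₂), m = −1…1:
  m=-1: Y*=(-0.167188, -0.165462)  Y=(0.016490, -0.005774)  product (-0.003712, -0.001763)
  m=+0: Y*=(-0.357874, -0.000000)  Y=(-0.487977, 0.000000)  product (0.174634, 0.000000)
  m=+1: Y*=(0.167188, -0.165462)  Y=(-0.016490, -0.005774)  product (-0.003712, 0.001763)
Total Σ_m = (0.167209, 0.000000). Multiply by 4.188790: (0.700405, 0.000000). P_1(cos γ) = 0.700405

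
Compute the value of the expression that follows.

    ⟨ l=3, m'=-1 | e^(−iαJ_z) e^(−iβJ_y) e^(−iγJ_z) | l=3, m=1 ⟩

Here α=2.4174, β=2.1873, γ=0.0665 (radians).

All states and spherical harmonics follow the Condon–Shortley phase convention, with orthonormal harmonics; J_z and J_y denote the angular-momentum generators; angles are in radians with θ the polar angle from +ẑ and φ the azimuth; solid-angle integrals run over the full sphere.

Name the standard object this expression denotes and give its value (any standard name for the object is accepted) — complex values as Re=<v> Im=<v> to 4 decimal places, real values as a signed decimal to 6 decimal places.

This is a Wigner D-matrix element — the rotation-matrix element ⟨l m'| R(α,β,γ) |l m⟩ in the angular-momentum basis.
D^3_{-1,1}(2.4174,2.1873,0.0665) = e^{-i·-1·2.4174}·d^3_{-1,1}(2.1873)·e^{-i·1·0.0665}. Compute d first:
c=cos(2.187300/2)=0.459246, s=sin(2.187300/2)=0.888309; N=√[2·24·24·2]=48.000000
k∈{2,3,4} keeps every argument non-negative
  k=2: (−1)^0·48.0000/(8)·0.4592^4·0.8883^2 = +0.210601
  k=3: (−1)^1·48.0000/(6)·0.4592^2·0.8883^4 = -1.050600
  k=4: (−1)^2·48.0000/(48)·0.4592^0·0.8883^6 = +0.491343
d^3_{-1,1}(2.1873) = +0.210601 -1.050600 +0.491343 = -0.348656
Phases: e^{-i·(-1)·2.4174}=-0.749035+0.662531i, e^{-i·(1)·0.0665}=+0.997790-0.066451i ⇒ D=+0.245228-0.247839i

Wigner D-matrix element, Re=0.2452 Im=-0.2478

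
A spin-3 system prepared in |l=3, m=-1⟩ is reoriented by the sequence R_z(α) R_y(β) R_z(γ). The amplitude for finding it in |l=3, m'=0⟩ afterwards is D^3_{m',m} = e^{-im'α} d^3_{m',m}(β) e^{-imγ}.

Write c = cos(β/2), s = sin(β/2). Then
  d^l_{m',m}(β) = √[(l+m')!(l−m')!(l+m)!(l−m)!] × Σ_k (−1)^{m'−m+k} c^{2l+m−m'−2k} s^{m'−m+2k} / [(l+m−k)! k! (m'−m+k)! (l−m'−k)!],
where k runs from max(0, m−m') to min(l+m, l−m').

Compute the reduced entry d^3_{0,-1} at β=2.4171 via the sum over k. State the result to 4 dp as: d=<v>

d=-0.5177

d^3_{0,-1}(β=2.4171) via the finite sum:
Half-angle: c=0.354376, s=0.935103. N=√(6·6·2·24)=41.569219
The bounds max(0,m−m')=0 and min(l+m,l−m')=2 give 3 terms
  k=0: (−1)^1·41.5692/(12)·0.3544^5·0.9351^1 = -0.018104
  k=1: (−1)^2·41.5692/(4)·0.3544^3·0.9351^3 = +0.378166
  k=2: (−1)^3·41.5692/(12)·0.3544^1·0.9351^5 = -0.877712
d^3_{0,-1}(2.4171) = -0.018104 +0.378166 -0.877712 = -0.517650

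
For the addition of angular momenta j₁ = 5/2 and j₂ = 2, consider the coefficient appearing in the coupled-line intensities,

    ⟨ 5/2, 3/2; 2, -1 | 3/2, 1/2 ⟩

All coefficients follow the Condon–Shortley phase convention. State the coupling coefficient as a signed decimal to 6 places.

-0.138013

√[4·3!2!1!/7! · 4!1!1!3!2!1!] = √(96/35)
  +(−1)^0/∏(0,3,1,1,1,0)! = 1/6  (running 1/6)
  +(−1)^1/∏(1,2,0,0,2,1)! = -1/4  (running -1/12)
⟨..|..⟩ = √(96/35)·(-1/12) = -0.138013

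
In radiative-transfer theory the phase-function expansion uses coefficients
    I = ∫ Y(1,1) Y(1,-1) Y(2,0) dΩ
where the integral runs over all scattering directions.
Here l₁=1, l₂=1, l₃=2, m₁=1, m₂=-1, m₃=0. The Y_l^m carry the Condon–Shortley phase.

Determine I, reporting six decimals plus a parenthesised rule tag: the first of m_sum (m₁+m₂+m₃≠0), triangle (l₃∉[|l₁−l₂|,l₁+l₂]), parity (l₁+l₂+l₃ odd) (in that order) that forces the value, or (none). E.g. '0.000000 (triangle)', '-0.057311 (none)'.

0.126157 (none)

Checks pass: Σm=0; 4 even; l₃=2∈[0,2].
(2·1+1)(2·1+1)(2·2+1) = 45
Δ: 0! 2! 2! / 5! → 1/30
sum: t=0:+1/1 = 1/1
3j²(1 1 2; 0 0 0) = Δ·Π!·Σ² = 2/15  (sign +1)
sum: t=0:+1/4 = 1/4
3j²(1 1 2; 1 -1 0) = Δ·Π!·Σ² = 1/30  (sign +1)
combine: 4πI² = 45·2/15·1/30 = 1/5
take √, sign +1: I = 0.12615663
No selection rule forces the value: the integral is nonzero (none).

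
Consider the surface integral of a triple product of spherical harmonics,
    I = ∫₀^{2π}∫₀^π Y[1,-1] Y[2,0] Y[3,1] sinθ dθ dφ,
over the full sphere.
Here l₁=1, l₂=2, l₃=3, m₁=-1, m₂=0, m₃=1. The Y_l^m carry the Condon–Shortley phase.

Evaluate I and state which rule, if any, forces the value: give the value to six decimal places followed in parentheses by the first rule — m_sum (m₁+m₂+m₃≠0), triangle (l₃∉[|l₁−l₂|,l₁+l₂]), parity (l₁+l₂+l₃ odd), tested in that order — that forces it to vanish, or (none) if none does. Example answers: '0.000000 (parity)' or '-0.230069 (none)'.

-0.202301 (none)

Checks pass: Σm=0; 6 even; l₃=3∈[1,3].
(2·1+1)(2·2+1)(2·3+1) = 105
Δ: 0! 2! 4! / 7! → 1/105
sum: t=0:+1/4 = 1/4
3j²(1 2 3; 0 0 0) = Δ·Π!·Σ² = 3/35  (sign -1)
sum: t=0:+1/8 = 1/8
3j²(1 2 3; -1 0 1) = Δ·Π!·Σ² = 2/35  (sign +1)
combine: 4πI² = 105·3/35·2/35 = 18/35
take √, sign -1: I = -0.20230066
No selection rule forces the value: the integral is nonzero (none).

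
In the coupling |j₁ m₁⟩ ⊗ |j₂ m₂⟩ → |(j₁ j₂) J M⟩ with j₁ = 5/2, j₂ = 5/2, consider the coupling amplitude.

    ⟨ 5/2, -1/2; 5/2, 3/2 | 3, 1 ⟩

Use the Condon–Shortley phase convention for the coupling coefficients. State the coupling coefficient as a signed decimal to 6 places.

+0.182574

√[7·2!3!3!/9! · 2!3!4!1!4!2!] = √(96/5)
  +(−1)^1/∏(1,1,2,3,1,0)! = -1/12  (running -1/12)
  +(−1)^2/∏(2,0,1,2,2,1)! = 1/8  (running 1/24)
⟨..|..⟩ = √(96/5)·(1/24) = +0.182574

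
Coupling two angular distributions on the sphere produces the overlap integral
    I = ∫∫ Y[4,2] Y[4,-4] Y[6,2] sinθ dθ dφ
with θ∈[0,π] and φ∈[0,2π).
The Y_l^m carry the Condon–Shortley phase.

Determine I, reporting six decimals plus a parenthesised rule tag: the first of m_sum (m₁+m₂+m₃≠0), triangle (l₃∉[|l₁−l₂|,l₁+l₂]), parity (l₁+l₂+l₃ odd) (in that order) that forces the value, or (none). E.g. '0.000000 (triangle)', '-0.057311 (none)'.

m-sum 0 ✓  L=14 even ✓  0≤6≤8 ✓
Π(2lᵢ+1) = 9×9×13 = 1053
triangle coeff Δ(4,4,6) = 1/1261260
Σ_t [0,2]: t=0:+1/4608 t=1:−1/1296 t=2:+1/4608 = -7/20736
(3j)²=20/1287 [(4 4 6; 0 0 0)], sign=-1
Σ_t [0,0]: t=0:+1/69120 = 1/69120
(3j)²=4/429 [(4 4 6; 2 -4 2)], sign=+1
⇒ 4πI² = 240/1573
I = (-1)√(240/1573/(4π)) = -0.11018851
No selection rule forces the value: the integral is nonzero (none).

-0.110189 (none)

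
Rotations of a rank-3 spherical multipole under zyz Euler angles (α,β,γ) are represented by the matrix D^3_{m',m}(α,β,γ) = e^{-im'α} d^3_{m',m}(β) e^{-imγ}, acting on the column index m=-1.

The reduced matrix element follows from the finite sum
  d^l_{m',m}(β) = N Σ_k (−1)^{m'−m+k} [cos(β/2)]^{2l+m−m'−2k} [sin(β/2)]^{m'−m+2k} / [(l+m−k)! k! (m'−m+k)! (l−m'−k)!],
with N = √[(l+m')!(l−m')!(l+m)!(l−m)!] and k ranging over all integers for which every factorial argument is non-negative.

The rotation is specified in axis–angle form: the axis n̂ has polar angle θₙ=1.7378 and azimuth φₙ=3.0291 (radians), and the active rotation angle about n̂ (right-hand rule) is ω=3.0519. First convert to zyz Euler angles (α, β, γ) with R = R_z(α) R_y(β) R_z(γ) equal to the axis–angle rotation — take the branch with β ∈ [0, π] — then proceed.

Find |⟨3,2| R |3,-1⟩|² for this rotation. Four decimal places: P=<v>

Axis–angle → zyz. n̂ = (sinθₙcosφₙ, sinθₙsinφₙ, cosθₙ) = (-0.979855, +0.110694, -0.166228), ω = 3.0519.
R = I cosω + sinω [n̂]ₓ + (1−cosω) n̂n̂ᵀ gives
  R = [+0.920390, -0.201602, +0.335020; -0.231381, -0.971523, +0.051041; +0.315190, -0.124495, -0.940828]
β = atan2(√(R₁₃²+R₂₃²), R₃₃) = 2.795860; α = atan2(R₂₃, R₁₃) mod 2π = 0.151190; γ = atan2(R₃₂, −R₃₁) mod 2π = 3.517768
Split into d^3_{2,-1}(β=2.7959) × two z-phases.
Half-angle: c=0.172006, s=0.985096. N=√(120·1·2·24)=75.894664
k: max(0,(-1)−(2))=0 … min(3+(-1),3−(2))=1
  k=0: (−1)^3·75.8947/(12)·0.1720^3·0.9851^3 = -0.030768
  k=1: (−1)^4·75.8947/(24)·0.1720^1·0.9851^5 = +0.504588
d^3_{2,-1}(2.7959) = -0.030768 +0.504588 = +0.473820
|D^3_{2,-1}|² = |d^3_{2,-1}(β)|² = (+0.473820)² = 0.224506 (the z-rotation phases have unit modulus)

P=0.2245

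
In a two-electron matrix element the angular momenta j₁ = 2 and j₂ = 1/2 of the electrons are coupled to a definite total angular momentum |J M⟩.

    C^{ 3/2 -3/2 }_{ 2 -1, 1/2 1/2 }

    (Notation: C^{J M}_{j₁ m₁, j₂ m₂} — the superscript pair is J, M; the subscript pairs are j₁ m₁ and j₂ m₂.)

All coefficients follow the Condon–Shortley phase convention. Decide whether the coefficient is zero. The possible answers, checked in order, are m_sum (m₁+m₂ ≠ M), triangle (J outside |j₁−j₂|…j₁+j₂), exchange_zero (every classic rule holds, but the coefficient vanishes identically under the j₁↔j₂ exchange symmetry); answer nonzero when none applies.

m-sum: m₁+m₂ = -1+1/2 = -1/2, M = -3/2  ✗ ⇒ coefficient is 0

m_sum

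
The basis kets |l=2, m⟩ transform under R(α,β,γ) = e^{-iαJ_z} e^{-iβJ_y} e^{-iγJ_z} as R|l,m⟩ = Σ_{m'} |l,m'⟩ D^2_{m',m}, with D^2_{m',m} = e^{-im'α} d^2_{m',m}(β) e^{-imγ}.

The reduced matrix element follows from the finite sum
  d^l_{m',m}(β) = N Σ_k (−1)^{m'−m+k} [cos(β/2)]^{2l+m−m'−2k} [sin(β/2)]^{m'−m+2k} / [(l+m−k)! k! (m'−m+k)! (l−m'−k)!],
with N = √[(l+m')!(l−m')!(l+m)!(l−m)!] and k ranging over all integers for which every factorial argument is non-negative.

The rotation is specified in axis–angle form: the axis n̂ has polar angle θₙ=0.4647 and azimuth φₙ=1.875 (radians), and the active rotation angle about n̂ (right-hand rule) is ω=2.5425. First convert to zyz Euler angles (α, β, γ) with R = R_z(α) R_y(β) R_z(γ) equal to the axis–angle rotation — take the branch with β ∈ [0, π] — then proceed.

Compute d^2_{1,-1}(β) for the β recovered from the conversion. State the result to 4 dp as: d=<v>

d=0.4156

Axis–angle → zyz. n̂ = (sinθₙcosφₙ, sinθₙsinφₙ, cosθₙ) = (-0.134237, +0.427578, +0.893956), ω = 2.5425.
R = I cosω + sinω [n̂]ₓ + (1−cosω) n̂n̂ᵀ gives
  R = [-0.792946, -0.608894, +0.022003; +0.399298, -0.492041, +0.773600; -0.460214, +0.622209, +0.633292]
β = atan2(√(R₁₃²+R₂₃²), R₃₃) = 0.884997; α = atan2(R₂₃, R₁₃) mod 2π = 1.542362; γ = atan2(R₃₂, −R₃₁) mod 2π = 0.933955
d^2_{1,-1}(β=0.8850) via the finite sum:
Half-angle: c=0.903685, s=0.428199. N=√(6·1·1·6)=6.000000
Admissible k: 0..1 (factorial args all ≥0)
  k=0: (−1)^2·6.0000/(2)·0.9037^2·0.4282^2 = +0.449206
  k=1: (−1)^3·6.0000/(6)·0.9037^0·0.4282^4 = -0.033619
d^2_{1,-1}(0.8850) = +0.449206 -0.033619 = +0.415587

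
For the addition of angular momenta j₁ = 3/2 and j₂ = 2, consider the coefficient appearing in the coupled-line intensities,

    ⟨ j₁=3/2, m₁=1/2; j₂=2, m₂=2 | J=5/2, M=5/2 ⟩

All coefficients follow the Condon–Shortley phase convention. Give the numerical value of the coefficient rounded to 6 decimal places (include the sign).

-0.755929  (= −√(4/7))

j₁+j₂−J=1  J+j₁−j₂=2  J−j₁+j₂=3  j₁+j₂+J+1=7
(j₁±m₁, j₂±m₂, J±M) = (2,1,4,0,5,0)
P² = 576/7
sum k=1..1:
  [1] −1/12 = -1/12
S = -1/12
C² = P²·S² = 4/7 ; C = -0.755929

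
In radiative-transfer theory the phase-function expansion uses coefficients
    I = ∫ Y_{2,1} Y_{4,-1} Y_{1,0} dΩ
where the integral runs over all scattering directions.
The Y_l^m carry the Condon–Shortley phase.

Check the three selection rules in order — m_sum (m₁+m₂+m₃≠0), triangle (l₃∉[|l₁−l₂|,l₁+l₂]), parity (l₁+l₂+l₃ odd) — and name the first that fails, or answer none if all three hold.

triangle

m₁+m₂+m₃ = 1 − 1 + 0 = 0  ✓
triangle: need |l₁−l₂| ≤ l₃ ≤ l₁+l₂ = [2,6]; l₃=1 is outside  ✗
parity: l₁+l₂+l₃ = 7 is odd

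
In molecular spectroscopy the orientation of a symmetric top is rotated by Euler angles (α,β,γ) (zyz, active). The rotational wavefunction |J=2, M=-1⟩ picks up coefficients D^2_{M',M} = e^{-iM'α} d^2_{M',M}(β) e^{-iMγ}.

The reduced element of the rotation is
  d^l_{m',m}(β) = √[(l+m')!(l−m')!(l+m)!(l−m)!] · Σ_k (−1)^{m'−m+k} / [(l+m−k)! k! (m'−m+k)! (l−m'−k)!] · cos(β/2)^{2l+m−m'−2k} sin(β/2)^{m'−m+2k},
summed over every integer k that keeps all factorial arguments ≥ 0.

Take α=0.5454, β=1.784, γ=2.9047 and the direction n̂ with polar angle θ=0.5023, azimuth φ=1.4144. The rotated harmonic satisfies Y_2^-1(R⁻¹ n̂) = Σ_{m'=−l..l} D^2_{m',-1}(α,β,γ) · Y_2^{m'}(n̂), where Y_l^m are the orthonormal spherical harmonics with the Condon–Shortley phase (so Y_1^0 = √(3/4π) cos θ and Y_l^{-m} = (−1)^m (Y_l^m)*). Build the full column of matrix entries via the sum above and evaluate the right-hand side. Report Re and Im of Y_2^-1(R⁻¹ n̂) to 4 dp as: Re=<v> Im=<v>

Re=0.0898 Im=0.0129

Need the full column D^2_{m',-1} for m'=−2..2 at α=0.5454, β=1.7840, γ=2.9047.
cos(β/2)=0.627857, sin(β/2)=0.778329
d^2_{-2,-1}: single k=1 term ⇒ +0.385278;  D = -0.253144-0.290443i
d^2_{-1,-1}: k∈[0..1] ⇒ +0.155397 -0.716422 = -0.561025;  D = +0.534538+0.170348i
d^2_{0,-1}: k∈[0..1] ⇒ -0.471868 +0.725147 = +0.253279;  D = -0.246205+0.059440i
d^2_{1,-1}: k∈[0..1] ⇒ +0.716422 -0.366989 = +0.349433;  D = -0.247852+0.246318i
d^2_{2,-1}: single k=0 term ⇒ -0.592080;  D = +0.142523-0.574670i
Y_2^{m'}(θ=0.5023,φ=1.4144) and Σ D·Y over m':
  (-0.2531-0.2904i)·(-0.0852-0.0276i)  (+0.5345+0.1703i)·(+0.0508-0.3220i)  (-0.2462+0.0594i)·(+0.4115+0.0000i)  (-0.2479+0.2463i)·(-0.0508-0.3220i)  (+0.1425-0.5747i)·(-0.0852+0.0276i)
Y_2^-1(R⁻¹ n̂) = +0.089848+0.012882i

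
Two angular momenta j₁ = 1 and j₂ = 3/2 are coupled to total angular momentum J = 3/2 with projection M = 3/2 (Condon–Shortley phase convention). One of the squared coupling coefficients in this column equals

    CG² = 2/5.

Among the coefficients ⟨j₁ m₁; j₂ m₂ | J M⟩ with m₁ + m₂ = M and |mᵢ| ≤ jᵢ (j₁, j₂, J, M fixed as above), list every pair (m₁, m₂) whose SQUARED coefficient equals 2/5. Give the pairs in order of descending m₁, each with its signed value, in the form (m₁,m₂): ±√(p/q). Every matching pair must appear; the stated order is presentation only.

(1,1/2): +√(2/5)

Admissible pairs with m₁+m₂ = M = 3/2: (0,3/2), (1,1/2)
  (m₁,m₂)=(1,1/2): CG² = 2/5, CG = +√(2/5)   ← matches the target
  (m₁,m₂)=(0,3/2): CG² = 3/5, CG = −√(3/5)
Pairs with CG² = 2/5: (1,1/2): +√(2/5)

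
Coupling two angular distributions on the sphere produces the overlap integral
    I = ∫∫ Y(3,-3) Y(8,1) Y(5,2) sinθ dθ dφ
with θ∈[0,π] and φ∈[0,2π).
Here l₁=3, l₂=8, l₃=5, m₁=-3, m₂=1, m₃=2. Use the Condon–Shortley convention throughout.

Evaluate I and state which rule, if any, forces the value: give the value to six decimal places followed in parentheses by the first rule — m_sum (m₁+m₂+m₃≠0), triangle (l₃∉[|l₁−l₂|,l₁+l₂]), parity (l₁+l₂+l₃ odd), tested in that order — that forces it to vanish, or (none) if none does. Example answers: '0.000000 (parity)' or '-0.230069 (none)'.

-0.038479 (none)

m-sum 0 ✓  L=16 even ✓  5≤5≤11 ✓
Π(2lᵢ+1) = 7×17×11 = 1309
triangle coeff Δ(3,8,5) = 1/136136
Σ_t [3,3]: t=3:−1/518400 = -1/518400
(3j)²=56/2431 [(3 8 5; 0 0 0)], sign=+1
Σ_t [6,6]: t=6:+1/21772800 = 1/21772800
(3j)²=3/4862 [(3 8 5; -3 1 2)], sign=-1
⇒ 4πI² = 588/31603
I = (-1)√(588/31603/(4π)) = -0.03847863
No selection rule forces the value: the integral is nonzero (none).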